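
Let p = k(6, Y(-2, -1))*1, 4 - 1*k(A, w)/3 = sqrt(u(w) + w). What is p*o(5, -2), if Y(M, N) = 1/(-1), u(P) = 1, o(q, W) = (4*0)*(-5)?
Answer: 0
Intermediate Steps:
o(q, W) = 0 (o(q, W) = 0*(-5) = 0)
Y(M, N) = -1
k(A, w) = 12 - 3*sqrt(1 + w)
p = 12 (p = (12 - 3*sqrt(1 - 1))*1 = (12 - 3*sqrt(0))*1 = (12 - 3*0)*1 = (12 + 0)*1 = 12*1 = 12)
p*o(5, -2) = 12*0 = 0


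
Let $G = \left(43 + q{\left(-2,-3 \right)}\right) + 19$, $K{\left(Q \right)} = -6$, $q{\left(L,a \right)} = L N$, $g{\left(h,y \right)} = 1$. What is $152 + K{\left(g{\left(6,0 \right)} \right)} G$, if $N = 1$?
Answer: $-208$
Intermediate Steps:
$q{\left(L,a \right)} = L$ ($q{\left(L,a \right)} = L 1 = L$)
$G = 60$ ($G = \left(43 - 2\right) + 19 = 41 + 19 = 60$)
$152 + K{\left(g{\left(6,0 \right)} \right)} G = 152 - 360 = -208$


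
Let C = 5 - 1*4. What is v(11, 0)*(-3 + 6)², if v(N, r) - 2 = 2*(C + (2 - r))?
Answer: 72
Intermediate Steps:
C = 1 (C = 5 - 4 = 1)
v(N, r) = 8 - 2*r (v(N, r) = 2 + 2*(1 + (2 - r)) = 2 + 2*(3 - r) = 2 + (6 - 2*r) = 8 - 2*r)
v(11, 0)*(-3 + 6)² = (8 - 2*0)*(-3 + 6)² = (8 + 0)*3² = 8*9 = 72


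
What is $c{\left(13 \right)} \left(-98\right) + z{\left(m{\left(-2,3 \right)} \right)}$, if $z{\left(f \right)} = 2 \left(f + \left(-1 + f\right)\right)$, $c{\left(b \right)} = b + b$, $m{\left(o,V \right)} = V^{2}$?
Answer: $-2514$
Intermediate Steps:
$c{\left(b \right)} = 2 b$
$z{\left(f \right)} = -2 + 4 f$ ($z{\left(f \right)} = 2 \left(-1 + 2 f\right) = -2 + 4 f$)
$c{\left(13 \right)} \left(-98\right) + z{\left(m{\left(-2,3 \right)} \right)} = 2 \cdot 13 \left(-98\right) - \left(2 - 4 \cdot 3^{2}\right) = 26 \left(-98\right) + \left(-2 + 4 \cdot 9\right) = -2548 + \left(-2 + 36\right) = -2548 + 34 = -2514$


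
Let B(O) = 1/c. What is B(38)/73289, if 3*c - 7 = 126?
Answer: 3/9747437 ≈ 3.0777e-7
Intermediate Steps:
c = 133/3 (c = 7/3 + (⅓)*126 = 7/3 + 42 = 133/3 ≈ 44.333)
B(O) = 3/133 (B(O) = 1/(133/3) = 3/133)
B(38)/73289 = (3/133)/73289 = (3/133)*(1/73289) = 3/9747437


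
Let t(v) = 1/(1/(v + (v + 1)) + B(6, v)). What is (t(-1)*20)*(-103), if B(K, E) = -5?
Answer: 1030/3 ≈ 343.33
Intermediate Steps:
t(v) = 1/(-5 + 1/(1 + 2*v)) (t(v) = 1/(1/(v + (v + 1)) - 5) = 1/(1/(v + (1 + v)) - 5) = 1/(1/(1 + 2*v) - 5) = 1/(-5 + 1/(1 + 2*v)))
(t(-1)*20)*(-103) = (((1 + 2*(-1))/(2*(-2 - 5*(-1))))*20)*(-103) = (((1 - 2)/(2*(-2 + 5)))*20)*(-103) = (((1/2)*(-1)/3)*20)*(-103) = (((1/2)*(1/3)*(-1))*20)*(-103) = -1/6*20*(-103) = -10/3*(-103) = 1030/3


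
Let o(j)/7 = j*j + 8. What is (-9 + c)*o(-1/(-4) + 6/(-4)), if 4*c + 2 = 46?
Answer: 1071/8 ≈ 133.88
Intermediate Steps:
o(j) = 56 + 7*j² (o(j) = 7*(j*j + 8) = 7*(j² + 8) = 7*(8 + j²) = 56 + 7*j²)
c = 11 (c = -½ + (¼)*46 = -½ + 23/2 = 11)
(-9 + c)*o(-1/(-4) + 6/(-4)) = (-9 + 11)*(56 + 7*(-1/(-4) + 6/(-4))²) = 2*(56 + 7*(-1*(-¼) + 6*(-¼))²) = 2*(56 + 7*(¼ - 3/2)²) = 2*(56 + 7*(-5/4)²) = 2*(56 + 7*(25/16)) = 2*(56 + 175/16) = 2*(1071/16) = 1071/8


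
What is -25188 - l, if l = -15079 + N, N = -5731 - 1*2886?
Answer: -1492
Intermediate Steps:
N = -8617 (N = -5731 - 2886 = -8617)
l = -23696 (l = -15079 - 8617 = -23696)
-25188 - l = -25188 - 1*(-23696) = -25188 + 23696 = -1492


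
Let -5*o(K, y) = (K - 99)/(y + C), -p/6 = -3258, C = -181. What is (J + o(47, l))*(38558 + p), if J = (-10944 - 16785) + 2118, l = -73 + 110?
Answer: -133934126629/90 ≈ -1.4882e+9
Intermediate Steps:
p = 19548 (p = -6*(-3258) = 19548)
l = 37
o(K, y) = -(-99 + K)/(5*(-181 + y)) (o(K, y) = -(K - 99)/(5*(y - 181)) = -(-99 + K)/(5*(-181 + y)))
J = -25611 (J = -27729 + 2118 = -25611)
(J + o(47, l))*(38558 + p) = (-25611 + (99 - 1*47)/(5*(-181 + 37)))*(38558 + 19548) = (-25611 + (⅕)*(99 - 47)/(-144))*58106 = (-25611 + (⅕)*(-1/144)*52)*58106 = (-25611 - 13/180)*58106 = -4609993/180*58106 = -133934126629/90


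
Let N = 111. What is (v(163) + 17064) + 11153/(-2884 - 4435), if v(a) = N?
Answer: 125692672/7319 ≈ 17173.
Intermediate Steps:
v(a) = 111
(v(163) + 17064) + 11153/(-2884 - 4435) = (111 + 17064) + 11153/(-2884 - 4435) = 17175 + 11153/(-7319) = 17175 + 11153*(-1/7319) = 17175 - 11153/7319 = 125692672/7319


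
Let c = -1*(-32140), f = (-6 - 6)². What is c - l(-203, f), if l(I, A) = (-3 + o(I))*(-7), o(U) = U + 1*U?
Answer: 29277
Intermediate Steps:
o(U) = 2*U (o(U) = U + U = 2*U)
f = 144 (f = (-12)² = 144)
c = 32140
l(I, A) = 21 - 14*I (l(I, A) = (-3 + 2*I)*(-7) = 21 - 14*I)
c - l(-203, f) = 32140 - (21 - 14*(-203)) = 32140 - (21 + 2842) = 32140 - 1*2863 = 32140 - 2863 = 29277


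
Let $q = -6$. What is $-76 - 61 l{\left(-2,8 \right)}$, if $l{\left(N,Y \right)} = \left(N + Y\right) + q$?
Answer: $-76$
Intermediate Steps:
$l{\left(N,Y \right)} = -6 + N + Y$ ($l{\left(N,Y \right)} = \left(N + Y\right) - 6 = -6 + N + Y$)
$-76 - 61 l{\left(-2,8 \right)} = -76 - 61 \left(-6 - 2 + 8\right) = -76 - 0 = -76 + 0 = -76$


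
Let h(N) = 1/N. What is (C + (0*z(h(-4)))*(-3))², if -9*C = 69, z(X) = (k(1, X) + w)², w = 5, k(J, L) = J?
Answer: 529/9 ≈ 58.778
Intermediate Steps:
z(X) = 36 (z(X) = (1 + 5)² = 6² = 36)
C = -23/3 (C = -⅑*69 = -23/3 ≈ -7.6667)
(C + (0*z(h(-4)))*(-3))² = (-23/3 + (0*36)*(-3))² = (-23/3 + 0*(-3))² = (-23/3 + 0)² = (-23/3)² = 529/9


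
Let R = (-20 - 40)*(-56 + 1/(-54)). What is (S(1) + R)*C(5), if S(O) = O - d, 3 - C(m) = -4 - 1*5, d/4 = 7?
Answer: 120028/3 ≈ 40009.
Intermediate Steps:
d = 28 (d = 4*7 = 28)
C(m) = 12 (C(m) = 3 - (-4 - 1*5) = 3 - (-4 - 5) = 3 - 1*(-9) = 3 + 9 = 12)
S(O) = -28 + O (S(O) = O - 1*28 = O - 28 = -28 + O)
R = 30250/9 (R = -60*(-56 - 1/54) = -60*(-3025/54) = 30250/9 ≈ 3361.1)
(S(1) + R)*C(5) = ((-28 + 1) + 30250/9)*12 = (-27 + 30250/9)*12 = (30007/9)*12 = 120028/3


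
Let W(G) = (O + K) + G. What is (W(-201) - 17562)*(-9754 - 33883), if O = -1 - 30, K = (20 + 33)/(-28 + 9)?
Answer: 14755371543/19 ≈ 7.7660e+8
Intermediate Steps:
K = -53/19 (K = 53/(-19) = 53*(-1/19) = -53/19 ≈ -2.7895)
O = -31
W(G) = -642/19 + G (W(G) = (-31 - 53/19) + G = -642/19 + G)
(W(-201) - 17562)*(-9754 - 33883) = ((-642/19 - 201) - 17562)*(-9754 - 33883) = (-4461/19 - 17562)*(-43637) = -338139/19*(-43637) = 14755371543/19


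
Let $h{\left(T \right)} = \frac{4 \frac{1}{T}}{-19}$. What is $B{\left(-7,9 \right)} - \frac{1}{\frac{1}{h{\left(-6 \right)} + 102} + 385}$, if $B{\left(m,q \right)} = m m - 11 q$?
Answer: $- \frac{111966666}{2239217} \approx -50.003$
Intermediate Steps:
$h{\left(T \right)} = - \frac{4}{19 T}$ ($h{\left(T \right)} = \frac{4}{T} \left(- \frac{1}{19}\right) = - \frac{4}{19 T}$)
$B{\left(m,q \right)} = m^{2} - 11 q$
$B{\left(-7,9 \right)} - \frac{1}{\frac{1}{h{\left(-6 \right)} + 102} + 385} = \left(\left(-7\right)^{2} - 99\right) - \frac{1}{\frac{1}{- \frac{4}{19 \left(-6\right)} + 102} + 385} = \left(49 - 99\right) - \frac{1}{\frac{1}{\left(- \frac{4}{19}\right) \left(- \frac{1}{6}\right) + 102} + 385} = -50 - \frac{1}{\frac{1}{\frac{2}{57} + 102} + 385} = -50 - \frac{1}{\frac{1}{\frac{5816}{57}} + 385} = -50 - \frac{1}{\frac{57}{5816} + 385} = -50 - \frac{1}{\frac{2239217}{5816}} = -50 - \frac{5816}{2239217} = - \frac{111966666}{2239217}$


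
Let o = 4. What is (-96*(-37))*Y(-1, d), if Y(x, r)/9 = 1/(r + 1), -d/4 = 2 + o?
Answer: -31968/23 ≈ -1389.9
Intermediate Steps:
d = -24 (d = -4*(2 + 4) = -4*6 = -24)
Y(x, r) = 9/(1 + r) (Y(x, r) = 9/(r + 1) = 9/(1 + r))
(-96*(-37))*Y(-1, d) = (-96*(-37))*(9/(1 - 24)) = 3552*(9/(-23)) = 3552*(9*(-1/23)) = 3552*(-9/23) = -31968/23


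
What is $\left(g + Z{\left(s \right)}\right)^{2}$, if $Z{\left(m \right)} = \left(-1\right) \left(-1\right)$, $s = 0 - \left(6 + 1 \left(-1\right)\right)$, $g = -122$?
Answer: $14641$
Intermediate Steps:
$s = -5$ ($s = 0 - \left(6 - 1\right) = 0 - 5 = -5$)
$Z{\left(m \right)} = 1$
$\left(g + Z{\left(s \right)}\right)^{2} = \left(-122 + 1\right)^{2} = \left(-121\right)^{2} = 14641$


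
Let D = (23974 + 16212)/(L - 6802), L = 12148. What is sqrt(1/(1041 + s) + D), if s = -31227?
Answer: 5*sqrt(33151288170)/332046 ≈ 2.7417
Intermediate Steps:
D = 20093/2673 (D = (23974 + 16212)/(12148 - 6802) = 40186/5346 = 40186*(1/5346) = 20093/2673 ≈ 7.5170)
sqrt(1/(1041 + s) + D) = sqrt(1/(1041 - 31227) + 20093/2673) = sqrt(1/(-30186) + 20093/2673) = sqrt(-1/30186 + 20093/2673) = sqrt(22463875/2988414) = 5*sqrt(33151288170)/332046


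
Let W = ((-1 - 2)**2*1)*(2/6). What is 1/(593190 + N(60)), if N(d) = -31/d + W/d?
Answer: 15/8897843 ≈ 1.6858e-6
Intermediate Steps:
W = 3 (W = ((-3)**2*1)*(2*(1/6)) = (9*1)*(1/3) = 9*(1/3) = 3)
N(d) = -28/d (N(d) = -31/d + 3/d = -28/d)
1/(593190 + N(60)) = 1/(593190 - 28/60) = 1/(593190 - 28*1/60) = 1/(593190 - 7/15) = 1/(8897843/15) = 15/8897843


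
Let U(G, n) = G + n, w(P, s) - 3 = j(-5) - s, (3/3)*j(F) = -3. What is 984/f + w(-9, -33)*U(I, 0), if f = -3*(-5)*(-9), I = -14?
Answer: -21118/45 ≈ -469.29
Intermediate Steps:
j(F) = -3
w(P, s) = -s (w(P, s) = 3 + (-3 - s) = -s)
f = -135 (f = 15*(-9) = -135)
984/f + w(-9, -33)*U(I, 0) = 984/(-135) + (-1*(-33))*(-14 + 0) = 984*(-1/135) + 33*(-14) = -328/45 - 462 = -21118/45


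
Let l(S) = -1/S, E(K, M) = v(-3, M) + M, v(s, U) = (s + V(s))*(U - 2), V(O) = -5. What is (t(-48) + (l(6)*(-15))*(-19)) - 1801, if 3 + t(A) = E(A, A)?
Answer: -2999/2 ≈ -1499.5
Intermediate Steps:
v(s, U) = (-5 + s)*(-2 + U) (v(s, U) = (s - 5)*(U - 2) = (-5 + s)*(-2 + U))
E(K, M) = 16 - 7*M (E(K, M) = (10 - 5*M - 2*(-3) + M*(-3)) + M = (10 - 5*M + 6 - 3*M) + M = (16 - 8*M) + M = 16 - 7*M)
t(A) = 13 - 7*A (t(A) = -3 + (16 - 7*A) = 13 - 7*A)
(t(-48) + (l(6)*(-15))*(-19)) - 1801 = ((13 - 7*(-48)) + (-1/6*(-15))*(-19)) - 1801 = ((13 + 336) + (-1*⅙*(-15))*(-19)) - 1801 = (349 - ⅙*(-15)*(-19)) - 1801 = (349 + (5/2)*(-19)) - 1801 = (349 - 95/2) - 1801 = 603/2 - 1801 = -2999/2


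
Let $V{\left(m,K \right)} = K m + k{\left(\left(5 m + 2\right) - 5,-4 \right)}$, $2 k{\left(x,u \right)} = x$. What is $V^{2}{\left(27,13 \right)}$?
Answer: $173889$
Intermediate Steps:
$k{\left(x,u \right)} = \frac{x}{2}$
$V{\left(m,K \right)} = - \frac{3}{2} + \frac{5 m}{2} + K m$ ($V{\left(m,K \right)} = K m + \frac{\left(5 m + 2\right) - 5}{2} = K m + \frac{\left(2 + 5 m\right) - 5}{2} = K m + \frac{-3 + 5 m}{2} = K m + \left(- \frac{3}{2} + \frac{5 m}{2}\right) = - \frac{3}{2} + \frac{5 m}{2} + K m$)
$V^{2}{\left(27,13 \right)} = \left(- \frac{3}{2} + \frac{5}{2} \cdot 27 + 13 \cdot 27\right)^{2} = \left(- \frac{3}{2} + \frac{135}{2} + 351\right)^{2} = 417^{2} = 173889$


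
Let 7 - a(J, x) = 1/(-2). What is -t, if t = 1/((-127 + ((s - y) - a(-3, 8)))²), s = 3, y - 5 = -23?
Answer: -4/51529 ≈ -7.7626e-5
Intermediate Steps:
y = -18 (y = 5 - 23 = -18)
a(J, x) = 15/2 (a(J, x) = 7 - 1/(-2) = 7 - 1*(-½) = 7 + ½ = 15/2)
t = 4/51529 (t = 1/((-127 + ((3 - 1*(-18)) - 1*15/2))²) = 1/((-127 + ((3 + 18) - 15/2))²) = 1/((-127 + (21 - 15/2))²) = 1/((-127 + 27/2)²) = 1/((-227/2)²) = 1/(51529/4) = 4/51529 ≈ 7.7626e-5)
-t = -1*4/51529 = -4/51529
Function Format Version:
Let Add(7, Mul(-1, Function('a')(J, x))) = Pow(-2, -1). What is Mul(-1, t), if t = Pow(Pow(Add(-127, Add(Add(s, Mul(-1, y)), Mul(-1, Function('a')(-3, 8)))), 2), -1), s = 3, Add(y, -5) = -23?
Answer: Rational(-4, 51529) ≈ -7.7626e-5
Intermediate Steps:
y = -18 (y = Add(5, -23) = -18)
Function('a')(J, x) = Rational(15, 2) (Function('a')(J, x) = Add(7, Mul(-1, Pow(-2, -1))) = Add(7, Mul(-1, Rational(-1, 2))) = Add(7, Rational(1, 2)) = Rational(15, 2))
t = Rational(4, 51529) (t = Pow(Pow(Add(-127, Add(Add(3, Mul(-1, -18)), Mul(-1, Rational(15, 2)))), 2), -1) = Pow(Pow(Add(-127, Add(Add(3, 18), Rational(-15, 2))), 2), -1) = Pow(Pow(Add(-127, Add(21, Rational(-15, 2))), 2), -1) = Pow(Pow(Add(-127, Rational(27, 2)), 2), -1) = Pow(Pow(Rational(-227, 2), 2), -1) = Pow(Rational(51529, 4), -1) = Rational(4, 51529) ≈ 7.7626e-5)
Mul(-1, t) = Mul(-1, Rational(4, 51529)) = Rational(-4, 51529)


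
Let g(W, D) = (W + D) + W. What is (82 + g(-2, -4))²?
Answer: 5476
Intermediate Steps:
g(W, D) = D + 2*W (g(W, D) = (D + W) + W = D + 2*W)
(82 + g(-2, -4))² = (82 + (-4 + 2*(-2)))² = (82 + (-4 - 4))² = (82 - 8)² = 74² = 5476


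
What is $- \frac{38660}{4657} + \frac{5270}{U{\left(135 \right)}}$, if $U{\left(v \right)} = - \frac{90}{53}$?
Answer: $- \frac{130422607}{41913} \approx -3111.7$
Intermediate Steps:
$U{\left(v \right)} = - \frac{90}{53}$ ($U{\left(v \right)} = \left(-90\right) \frac{1}{53} = - \frac{90}{53}$)
$- \frac{38660}{4657} + \frac{5270}{U{\left(135 \right)}} = - \frac{38660}{4657} + \frac{5270}{- \frac{90}{53}} = \left(-38660\right) \frac{1}{4657} + 5270 \left(- \frac{53}{90}\right) = - \frac{38660}{4657} - \frac{27931}{9} = - \frac{130422607}{41913}$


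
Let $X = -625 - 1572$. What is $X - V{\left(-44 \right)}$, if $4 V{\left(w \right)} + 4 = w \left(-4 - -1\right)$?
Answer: $-2229$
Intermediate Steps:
$X = -2197$
$V{\left(w \right)} = -1 - \frac{3 w}{4}$ ($V{\left(w \right)} = -1 + \frac{w \left(-4 - -1\right)}{4} = -1 + \frac{w \left(-4 + 1\right)}{4} = -1 + \frac{w \left(-3\right)}{4} = -1 + \frac{\left(-3\right) w}{4} = -1 - \frac{3 w}{4}$)
$X - V{\left(-44 \right)} = -2197 - \left(-1 - -33\right) = -2197 - \left(-1 + 33\right) = -2197 - 32 = -2229$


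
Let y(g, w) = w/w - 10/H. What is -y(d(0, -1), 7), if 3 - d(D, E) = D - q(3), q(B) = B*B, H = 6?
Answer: 2/3 ≈ 0.66667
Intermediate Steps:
q(B) = B**2
d(D, E) = 12 - D (d(D, E) = 3 - (D - 1*3**2) = 3 - (D - 1*9) = 3 - (D - 9) = 3 - (-9 + D) = 3 + (9 - D) = 12 - D)
y(g, w) = -2/3 (y(g, w) = w/w - 10/6 = 1 - 10*1/6 = 1 - 5/3 = -2/3)
-y(d(0, -1), 7) = -1*(-2/3) = 2/3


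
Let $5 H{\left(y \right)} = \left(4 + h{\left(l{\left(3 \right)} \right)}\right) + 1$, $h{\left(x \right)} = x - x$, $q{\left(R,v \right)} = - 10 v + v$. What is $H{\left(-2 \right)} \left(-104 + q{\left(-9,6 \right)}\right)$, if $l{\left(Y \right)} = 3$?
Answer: $-158$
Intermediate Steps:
$q{\left(R,v \right)} = - 9 v$
$h{\left(x \right)} = 0$
$H{\left(y \right)} = 1$ ($H{\left(y \right)} = \frac{\left(4 + 0\right) + 1}{5} = \frac{4 + 1}{5} = \frac{1}{5} \cdot 5 = 1$)
$H{\left(-2 \right)} \left(-104 + q{\left(-9,6 \right)}\right) = 1 \left(-104 - 54\right) = 1 \left(-158\right) = -158$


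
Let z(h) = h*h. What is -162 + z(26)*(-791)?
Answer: -534878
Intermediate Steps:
z(h) = h**2
-162 + z(26)*(-791) = -162 + 26**2*(-791) = -162 + 676*(-791) = -162 - 534716 = -534878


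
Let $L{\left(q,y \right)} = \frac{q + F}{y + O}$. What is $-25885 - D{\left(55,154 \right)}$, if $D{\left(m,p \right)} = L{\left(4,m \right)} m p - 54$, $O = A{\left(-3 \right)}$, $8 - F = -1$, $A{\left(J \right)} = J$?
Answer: $- \frac{55897}{2} \approx -27949.0$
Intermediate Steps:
$F = 9$ ($F = 8 - -1 = 8 + 1 = 9$)
$O = -3$
$L{\left(q,y \right)} = \frac{9 + q}{-3 + y}$ ($L{\left(q,y \right)} = \frac{q + 9}{y - 3} = \frac{9 + q}{-3 + y}$)
$D{\left(m,p \right)} = -54 + \frac{13 m p}{-3 + m}$ ($D{\left(m,p \right)} = \frac{9 + 4}{-3 + m} m p - 54 = \frac{1}{-3 + m} 13 m p - 54 = \frac{13}{-3 + m} m p - 54 = \frac{13 m}{-3 + m} p - 54 = \frac{13 m p}{-3 + m} - 54 = -54 + \frac{13 m p}{-3 + m}$)
$-25885 - D{\left(55,154 \right)} = -25885 - \frac{162 - 2970 + 13 \cdot 55 \cdot 154}{-3 + 55} = -25885 - \frac{162 - 2970 + 110110}{52} = -25885 - \frac{1}{52} \cdot 107302 = -25885 - \frac{4127}{2} = - \frac{55897}{2}$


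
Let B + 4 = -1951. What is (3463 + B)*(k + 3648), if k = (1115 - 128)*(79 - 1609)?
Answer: -2271744696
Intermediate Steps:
B = -1955 (B = -4 - 1951 = -1955)
k = -1510110 (k = 987*(-1530) = -1510110)
(3463 + B)*(k + 3648) = (3463 - 1955)*(-1510110 + 3648) = 1508*(-1506462) = -2271744696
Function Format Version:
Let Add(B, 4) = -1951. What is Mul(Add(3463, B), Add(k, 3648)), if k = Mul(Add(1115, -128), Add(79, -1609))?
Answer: -2271744696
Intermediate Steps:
B = -1955 (B = Add(-4, -1951) = -1955)
k = -1510110 (k = Mul(987, -1530) = -1510110)
Mul(Add(3463, B), Add(k, 3648)) = Mul(Add(3463, -1955), Add(-1510110, 3648)) = Mul(1508, -1506462) = -2271744696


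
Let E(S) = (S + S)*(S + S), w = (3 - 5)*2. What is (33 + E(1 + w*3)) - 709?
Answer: -192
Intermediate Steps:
w = -4 (w = -2*2 = -4)
E(S) = 4*S² (E(S) = (2*S)*(2*S) = 4*S²)
(33 + E(1 + w*3)) - 709 = (33 + 4*(1 - 4*3)²) - 709 = (33 + 4*(1 - 12)²) - 709 = (33 + 4*(-11)²) - 709 = (33 + 4*121) - 709 = (33 + 484) - 709 = 517 - 709 = -192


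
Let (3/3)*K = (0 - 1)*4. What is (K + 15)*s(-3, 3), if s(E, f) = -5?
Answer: -55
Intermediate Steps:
K = -4 (K = (0 - 1)*4 = -1*4 = -4)
(K + 15)*s(-3, 3) = (-4 + 15)*(-5) = 11*(-5) = -55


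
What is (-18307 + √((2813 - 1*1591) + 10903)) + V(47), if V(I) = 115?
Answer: -18192 + 5*√485 ≈ -18082.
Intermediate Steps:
(-18307 + √((2813 - 1*1591) + 10903)) + V(47) = (-18307 + √((2813 - 1*1591) + 10903)) + 115 = (-18307 + √((2813 - 1591) + 10903)) + 115 = (-18307 + √(1222 + 10903)) + 115 = (-18307 + √12125) + 115 = (-18307 + 5*√485) + 115 = -18192 + 5*√485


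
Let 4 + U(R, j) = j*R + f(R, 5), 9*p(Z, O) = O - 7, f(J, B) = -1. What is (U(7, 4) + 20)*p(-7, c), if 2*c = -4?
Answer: -43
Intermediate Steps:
c = -2 (c = (½)*(-4) = -2)
p(Z, O) = -7/9 + O/9 (p(Z, O) = (O - 7)/9 = (-7 + O)/9 = -7/9 + O/9)
U(R, j) = -5 + R*j (U(R, j) = -4 + (j*R - 1) = -4 + (R*j - 1) = -4 + (-1 + R*j) = -5 + R*j)
(U(7, 4) + 20)*p(-7, c) = ((-5 + 7*4) + 20)*(-7/9 + (⅑)*(-2)) = ((-5 + 28) + 20)*(-7/9 - 2/9) = (23 + 20)*(-1) = 43*(-1) = -43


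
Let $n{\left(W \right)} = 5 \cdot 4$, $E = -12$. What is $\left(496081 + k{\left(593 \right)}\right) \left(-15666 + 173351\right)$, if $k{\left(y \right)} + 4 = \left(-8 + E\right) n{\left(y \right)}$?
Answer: $78160827745$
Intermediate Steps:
$n{\left(W \right)} = 20$
$k{\left(y \right)} = -404$ ($k{\left(y \right)} = -4 + \left(-8 - 12\right) 20 = -4 - 400 = -404$)
$\left(496081 + k{\left(593 \right)}\right) \left(-15666 + 173351\right) = \left(496081 - 404\right) \left(-15666 + 173351\right) = 495677 \cdot 157685 = 78160827745$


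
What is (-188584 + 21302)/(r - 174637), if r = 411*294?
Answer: 167282/53803 ≈ 3.1092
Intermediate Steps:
r = 120834
(-188584 + 21302)/(r - 174637) = (-188584 + 21302)/(120834 - 174637) = -167282/(-53803) = -167282*(-1/53803) = 167282/53803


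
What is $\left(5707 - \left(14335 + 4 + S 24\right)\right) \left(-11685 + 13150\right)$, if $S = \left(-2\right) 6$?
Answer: $-12223960$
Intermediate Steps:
$S = -12$
$\left(5707 - \left(14335 + 4 + S 24\right)\right) \left(-11685 + 13150\right) = \left(5707 - \left(14335 - 288 + 4\right)\right) \left(-11685 + 13150\right) = \left(5707 - 14051\right) 1465 = \left(-8344\right) 1465 = -12223960$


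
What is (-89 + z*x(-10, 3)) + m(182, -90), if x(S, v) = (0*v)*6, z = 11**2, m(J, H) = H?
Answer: -179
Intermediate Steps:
z = 121
x(S, v) = 0 (x(S, v) = 0*6 = 0)
(-89 + z*x(-10, 3)) + m(182, -90) = (-89 + 121*0) - 90 = (-89 + 0) - 90 = -89 - 90 = -179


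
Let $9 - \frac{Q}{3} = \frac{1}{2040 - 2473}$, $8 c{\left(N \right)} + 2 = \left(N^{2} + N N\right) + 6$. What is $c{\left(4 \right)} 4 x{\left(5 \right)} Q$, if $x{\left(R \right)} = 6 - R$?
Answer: $\frac{210492}{433} \approx 486.12$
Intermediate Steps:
$c{\left(N \right)} = \frac{1}{2} + \frac{N^{2}}{4}$ ($c{\left(N \right)} = - \frac{1}{4} + \frac{\left(N^{2} + N N\right) + 6}{8} = - \frac{1}{4} + \frac{\left(N^{2} + N^{2}\right) + 6}{8} = - \frac{1}{4} + \frac{2 N^{2} + 6}{8} = - \frac{1}{4} + \frac{6 + 2 N^{2}}{8} = - \frac{1}{4} + \left(\frac{3}{4} + \frac{N^{2}}{4}\right) = \frac{1}{2} + \frac{N^{2}}{4}$)
$Q = \frac{11694}{433}$ ($Q = 27 - \frac{3}{2040 - 2473} = 27 - \frac{3}{-433} = 27 - - \frac{3}{433} = 27 + \frac{3}{433} = \frac{11694}{433} \approx 27.007$)
$c{\left(4 \right)} 4 x{\left(5 \right)} Q = \left(\frac{1}{2} + \frac{4^{2}}{4}\right) 4 \left(6 - 5\right) \frac{11694}{433} = \left(\frac{1}{2} + \frac{1}{4} \cdot 16\right) 4 \left(6 - 5\right) \frac{11694}{433} = \left(\frac{1}{2} + 4\right) 4 \cdot 1 \cdot \frac{11694}{433} = \frac{9}{2} \cdot 4 \cdot \frac{11694}{433} = 18 \cdot \frac{11694}{433} = \frac{210492}{433}$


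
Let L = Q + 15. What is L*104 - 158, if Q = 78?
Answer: 9514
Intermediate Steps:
L = 93 (L = 78 + 15 = 93)
L*104 - 158 = 93*104 - 158 = 9672 - 158 = 9514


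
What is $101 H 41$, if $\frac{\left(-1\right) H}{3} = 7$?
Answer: $-86961$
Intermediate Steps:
$H = -21$ ($H = \left(-3\right) 7 = -21$)
$101 H 41 = 101 \left(-21\right) 41 = \left(-2121\right) 41 = -86961$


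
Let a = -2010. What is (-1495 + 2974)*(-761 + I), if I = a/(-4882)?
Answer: -2745905484/2441 ≈ -1.1249e+6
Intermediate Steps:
I = 1005/2441 (I = -2010/(-4882) = -2010*(-1/4882) = 1005/2441 ≈ 0.41172)
(-1495 + 2974)*(-761 + I) = (-1495 + 2974)*(-761 + 1005/2441) = 1479*(-1856596/2441) = -2745905484/2441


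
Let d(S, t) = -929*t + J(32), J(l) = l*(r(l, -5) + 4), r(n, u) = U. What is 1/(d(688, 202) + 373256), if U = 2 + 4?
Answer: 1/185918 ≈ 5.3787e-6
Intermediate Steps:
U = 6
r(n, u) = 6
J(l) = 10*l (J(l) = l*(6 + 4) = l*10 = 10*l)
d(S, t) = 320 - 929*t (d(S, t) = -929*t + 10*32 = -929*t + 320 = 320 - 929*t)
1/(d(688, 202) + 373256) = 1/((320 - 929*202) + 373256) = 1/((320 - 187658) + 373256) = 1/(-187338 + 373256) = 1/185918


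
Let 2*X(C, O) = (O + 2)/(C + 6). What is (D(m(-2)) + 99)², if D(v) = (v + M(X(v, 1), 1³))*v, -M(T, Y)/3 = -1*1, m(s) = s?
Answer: 9409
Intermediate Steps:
X(C, O) = (2 + O)/(2*(6 + C)) (X(C, O) = ((O + 2)/(C + 6))/2 = ((2 + O)/(6 + C))/2 = (2 + O)/(2*(6 + C)))
M(T, Y) = 3 (M(T, Y) = -(-3) = -3*(-1) = 3)
D(v) = v*(3 + v) (D(v) = (v + 3)*v = (3 + v)*v = v*(3 + v))
(D(m(-2)) + 99)² = (-2*(3 - 2) + 99)² = (-2*1 + 99)² = (-2 + 99)² = 97² = 9409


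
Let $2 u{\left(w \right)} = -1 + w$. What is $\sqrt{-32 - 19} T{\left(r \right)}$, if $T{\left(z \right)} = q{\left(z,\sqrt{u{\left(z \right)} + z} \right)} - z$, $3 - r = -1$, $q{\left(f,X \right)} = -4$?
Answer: $- 8 i \sqrt{51} \approx - 57.131 i$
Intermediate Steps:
$u{\left(w \right)} = - \frac{1}{2} + \frac{w}{2}$ ($u{\left(w \right)} = \frac{-1 + w}{2} = - \frac{1}{2} + \frac{w}{2}$)
$r = 4$ ($r = 3 - -1 = 3 + 1 = 4$)
$T{\left(z \right)} = -4 - z$
$\sqrt{-32 - 19} T{\left(r \right)} = \sqrt{-32 - 19} \left(-4 - 4\right) = \sqrt{-51} \left(-4 - 4\right) = i \sqrt{51} \left(-8\right) = - 8 i \sqrt{51}$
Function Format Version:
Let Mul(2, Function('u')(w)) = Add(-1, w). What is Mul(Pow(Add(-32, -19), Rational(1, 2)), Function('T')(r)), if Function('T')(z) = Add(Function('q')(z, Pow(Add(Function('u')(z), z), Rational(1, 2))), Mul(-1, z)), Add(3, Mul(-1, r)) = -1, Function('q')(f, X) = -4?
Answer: Mul(-8, I, Pow(51, Rational(1, 2))) ≈ Mul(-57.131, I)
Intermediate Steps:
Function('u')(w) = Add(Rational(-1, 2), Mul(Rational(1, 2), w)) (Function('u')(w) = Mul(Rational(1, 2), Add(-1, w)) = Add(Rational(-1, 2), Mul(Rational(1, 2), w)))
r = 4 (r = Add(3, Mul(-1, -1)) = Add(3, 1) = 4)
Function('T')(z) = Add(-4, Mul(-1, z))
Mul(Pow(Add(-32, -19), Rational(1, 2)), Function('T')(r)) = Mul(Pow(Add(-32, -19), Rational(1, 2)), Add(-4, Mul(-1, 4))) = Mul(Pow(-51, Rational(1, 2)), Add(-4, -4)) = Mul(Mul(I, Pow(51, Rational(1, 2))), -8) = Mul(-8, I, Pow(51, Rational(1, 2)))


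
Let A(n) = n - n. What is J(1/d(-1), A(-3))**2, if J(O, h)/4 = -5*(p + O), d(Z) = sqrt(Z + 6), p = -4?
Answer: 6480 - 640*sqrt(5) ≈ 5048.9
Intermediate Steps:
d(Z) = sqrt(6 + Z)
A(n) = 0
J(O, h) = 80 - 20*O (J(O, h) = 4*(-5*(-4 + O)) = 4*(20 - 5*O) = 80 - 20*O)
J(1/d(-1), A(-3))**2 = (80 - 20/sqrt(6 - 1))**2 = (80 - 20*sqrt(5)/5)**2 = (80 - 4*sqrt(5))**2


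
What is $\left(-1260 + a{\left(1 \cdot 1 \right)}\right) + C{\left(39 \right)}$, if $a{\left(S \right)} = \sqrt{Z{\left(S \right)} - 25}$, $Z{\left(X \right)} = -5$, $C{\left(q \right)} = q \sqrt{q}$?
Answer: $-1260 + 39 \sqrt{39} + i \sqrt{30} \approx -1016.4 + 5.4772 i$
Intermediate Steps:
$C{\left(q \right)} = q^{\frac{3}{2}}$
$a{\left(S \right)} = i \sqrt{30}$ ($a{\left(S \right)} = \sqrt{-5 - 25} = \sqrt{-30} = i \sqrt{30}$)
$\left(-1260 + a{\left(1 \cdot 1 \right)}\right) + C{\left(39 \right)} = \left(-1260 + i \sqrt{30}\right) + 39^{\frac{3}{2}} = \left(-1260 + i \sqrt{30}\right) + 39 \sqrt{39} = -1260 + 39 \sqrt{39} + i \sqrt{30}$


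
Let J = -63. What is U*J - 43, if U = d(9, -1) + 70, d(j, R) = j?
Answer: -5020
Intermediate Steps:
U = 79 (U = 9 + 70 = 79)
U*J - 43 = 79*(-63) - 43 = -4977 - 43 = -5020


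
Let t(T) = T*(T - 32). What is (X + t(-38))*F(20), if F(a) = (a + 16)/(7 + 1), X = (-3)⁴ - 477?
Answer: 10188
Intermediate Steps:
X = -396 (X = 81 - 477 = -396)
F(a) = 2 + a/8 (F(a) = (16 + a)/8 = (16 + a)*(⅛) = 2 + a/8)
t(T) = T*(-32 + T)
(X + t(-38))*F(20) = (-396 - 38*(-32 - 38))*(2 + (⅛)*20) = (-396 - 38*(-70))*(2 + 5/2) = (-396 + 2660)*(9/2) = 2264*(9/2) = 10188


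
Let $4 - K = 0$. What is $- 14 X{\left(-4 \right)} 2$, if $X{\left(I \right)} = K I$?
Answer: $448$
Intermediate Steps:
$K = 4$ ($K = 4 - 0 = 4 + 0 = 4$)
$X{\left(I \right)} = 4 I$
$- 14 X{\left(-4 \right)} 2 = - 14 \cdot 4 \left(-4\right) 2 = \left(-14\right) \left(-16\right) 2 = 224 \cdot 2 = 448$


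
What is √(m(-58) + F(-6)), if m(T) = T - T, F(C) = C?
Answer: I*√6 ≈ 2.4495*I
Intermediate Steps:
m(T) = 0
√(m(-58) + F(-6)) = √(0 - 6) = √(-6) = I*√6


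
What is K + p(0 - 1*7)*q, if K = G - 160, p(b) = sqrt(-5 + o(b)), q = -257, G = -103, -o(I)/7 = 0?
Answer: -263 - 257*I*sqrt(5) ≈ -263.0 - 574.67*I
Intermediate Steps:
o(I) = 0 (o(I) = -7*0 = 0)
p(b) = I*sqrt(5) (p(b) = sqrt(-5 + 0) = sqrt(-5) = I*sqrt(5))
K = -263 (K = -103 - 160 = -263)
K + p(0 - 1*7)*q = -263 + (I*sqrt(5))*(-257) = -263 - 257*I*sqrt(5)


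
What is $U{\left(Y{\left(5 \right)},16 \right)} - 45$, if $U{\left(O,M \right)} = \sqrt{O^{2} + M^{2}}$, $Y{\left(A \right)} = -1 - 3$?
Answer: $-45 + 4 \sqrt{17} \approx -28.508$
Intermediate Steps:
$Y{\left(A \right)} = -4$ ($Y{\left(A \right)} = -1 - 3 = -4$)
$U{\left(O,M \right)} = \sqrt{M^{2} + O^{2}}$
$U{\left(Y{\left(5 \right)},16 \right)} - 45 = \sqrt{16^{2} + \left(-4\right)^{2}} - 45 = \sqrt{256 + 16} - 45 = \sqrt{272} - 45 = 4 \sqrt{17} - 45 = -45 + 4 \sqrt{17}$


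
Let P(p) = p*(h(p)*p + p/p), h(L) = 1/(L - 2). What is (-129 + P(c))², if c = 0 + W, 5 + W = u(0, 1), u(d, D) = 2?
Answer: 447561/25 ≈ 17902.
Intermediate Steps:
W = -3 (W = -5 + 2 = -3)
c = -3 (c = 0 - 3 = -3)
h(L) = 1/(-2 + L)
P(p) = p*(1 + p/(-2 + p)) (P(p) = p*(p/(-2 + p) + p/p) = p*(p/(-2 + p) + 1) = p*(1 + p/(-2 + p)))
(-129 + P(c))² = (-129 + 2*(-3)*(-1 - 3)/(-2 - 3))² = (-129 + 2*(-3)*(-4)/(-5))² = (-129 + 2*(-3)*(-⅕)*(-4))² = (-129 - 24/5)² = (-669/5)² = 447561/25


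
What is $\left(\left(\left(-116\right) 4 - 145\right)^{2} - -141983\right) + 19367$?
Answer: $532231$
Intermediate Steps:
$\left(\left(\left(-116\right) 4 - 145\right)^{2} - -141983\right) + 19367 = \left(\left(-464 - 145\right)^{2} + 141983\right) + 19367 = \left(\left(-609\right)^{2} + 141983\right) + 19367 = \left(370881 + 141983\right) + 19367 = 512864 + 19367 = 532231$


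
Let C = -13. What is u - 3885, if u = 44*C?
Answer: -4457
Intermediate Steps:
u = -572 (u = 44*(-13) = -572)
u - 3885 = -572 - 3885 = -4457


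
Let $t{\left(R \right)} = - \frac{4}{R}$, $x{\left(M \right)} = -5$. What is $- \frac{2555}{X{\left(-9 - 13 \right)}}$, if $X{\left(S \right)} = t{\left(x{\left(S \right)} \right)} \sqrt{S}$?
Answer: $\frac{12775 i \sqrt{22}}{88} \approx 680.91 i$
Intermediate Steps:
$X{\left(S \right)} = \frac{4 \sqrt{S}}{5}$ ($X{\left(S \right)} = - \frac{4}{-5} \sqrt{S} = \left(-4\right) \left(- \frac{1}{5}\right) \sqrt{S} = \frac{4 \sqrt{S}}{5}$)
$- \frac{2555}{X{\left(-9 - 13 \right)}} = - \frac{2555}{\frac{4}{5} \sqrt{-9 - 13}} = - \frac{2555}{\frac{4}{5} \sqrt{-22}} = - \frac{2555}{\frac{4}{5} i \sqrt{22}} = - 2555 \left(- \frac{5 i \sqrt{22}}{88}\right) = \frac{12775 i \sqrt{22}}{88}$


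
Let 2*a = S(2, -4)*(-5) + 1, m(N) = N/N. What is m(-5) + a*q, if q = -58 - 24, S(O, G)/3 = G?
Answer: -2500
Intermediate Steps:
m(N) = 1
S(O, G) = 3*G
q = -82
a = 61/2 (a = ((3*(-4))*(-5) + 1)/2 = (-12*(-5) + 1)/2 = (60 + 1)/2 = (1/2)*61 = 61/2 ≈ 30.500)
m(-5) + a*q = 1 + (61/2)*(-82) = 1 - 2501 = -2500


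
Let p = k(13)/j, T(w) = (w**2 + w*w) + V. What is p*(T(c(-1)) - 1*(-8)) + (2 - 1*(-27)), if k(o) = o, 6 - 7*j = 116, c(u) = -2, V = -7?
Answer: 2371/110 ≈ 21.555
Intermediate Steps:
j = -110/7 (j = 6/7 - 1/7*116 = 6/7 - 116/7 = -110/7 ≈ -15.714)
T(w) = -7 + 2*w**2 (T(w) = (w**2 + w*w) - 7 = (w**2 + w**2) - 7 = 2*w**2 - 7 = -7 + 2*w**2)
p = -91/110 (p = 13/(-110/7) = 13*(-7/110) = -91/110 ≈ -0.82727)
p*(T(c(-1)) - 1*(-8)) + (2 - 1*(-27)) = -91*((-7 + 2*(-2)**2) - 1*(-8))/110 + (2 - 1*(-27)) = -91*((-7 + 2*4) + 8)/110 + (2 + 27) = -91*((-7 + 8) + 8)/110 + 29 = -91*(1 + 8)/110 + 29 = -91/110*9 + 29 = -819/110 + 29 = 2371/110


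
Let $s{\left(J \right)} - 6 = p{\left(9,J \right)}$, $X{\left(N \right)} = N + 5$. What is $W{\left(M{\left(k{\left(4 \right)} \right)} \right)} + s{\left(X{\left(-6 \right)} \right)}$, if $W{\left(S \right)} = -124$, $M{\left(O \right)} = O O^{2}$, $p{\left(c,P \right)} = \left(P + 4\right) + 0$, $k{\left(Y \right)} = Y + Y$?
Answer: $-115$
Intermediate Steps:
$X{\left(N \right)} = 5 + N$
$k{\left(Y \right)} = 2 Y$
$p{\left(c,P \right)} = 4 + P$ ($p{\left(c,P \right)} = \left(4 + P\right) + 0 = 4 + P$)
$M{\left(O \right)} = O^{3}$
$s{\left(J \right)} = 10 + J$ ($s{\left(J \right)} = 6 + \left(4 + J\right) = 10 + J$)
$W{\left(M{\left(k{\left(4 \right)} \right)} \right)} + s{\left(X{\left(-6 \right)} \right)} = -124 + \left(10 + \left(5 - 6\right)\right) = -124 + \left(10 - 1\right) = -124 + 9 = -115$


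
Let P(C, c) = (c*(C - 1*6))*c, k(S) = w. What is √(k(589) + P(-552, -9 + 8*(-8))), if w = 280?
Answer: I*√2973302 ≈ 1724.3*I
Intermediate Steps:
k(S) = 280
P(C, c) = c²*(-6 + C) (P(C, c) = (c*(C - 6))*c = (c*(-6 + C))*c = c²*(-6 + C))
√(k(589) + P(-552, -9 + 8*(-8))) = √(280 + (-9 + 8*(-8))²*(-6 - 552)) = √(280 + (-9 - 64)²*(-558)) = √(280 + (-73)²*(-558)) = √(280 + 5329*(-558)) = √(280 - 2973582) = √(-2973302) = I*√2973302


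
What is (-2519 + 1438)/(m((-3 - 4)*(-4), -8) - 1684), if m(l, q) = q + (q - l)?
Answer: 1081/1728 ≈ 0.62558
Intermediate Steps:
m(l, q) = -l + 2*q
(-2519 + 1438)/(m((-3 - 4)*(-4), -8) - 1684) = (-2519 + 1438)/((-(-3 - 4)*(-4) + 2*(-8)) - 1684) = -1081/((-(-7)*(-4) - 16) - 1684) = -1081/((-1*28 - 16) - 1684) = -1081/((-28 - 16) - 1684) = -1081/(-44 - 1684) = -1081/(-1728) = -1081*(-1/1728) = 1081/1728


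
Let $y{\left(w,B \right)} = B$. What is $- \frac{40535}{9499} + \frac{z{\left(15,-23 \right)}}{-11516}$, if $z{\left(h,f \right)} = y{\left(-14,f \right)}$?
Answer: $- \frac{466582583}{109390484} \approx -4.2653$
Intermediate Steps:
$z{\left(h,f \right)} = f$
$- \frac{40535}{9499} + \frac{z{\left(15,-23 \right)}}{-11516} = - \frac{40535}{9499} - \frac{23}{-11516} = \left(-40535\right) \frac{1}{9499} - - \frac{23}{11516} = - \frac{40535}{9499} + \frac{23}{11516} = - \frac{466582583}{109390484}$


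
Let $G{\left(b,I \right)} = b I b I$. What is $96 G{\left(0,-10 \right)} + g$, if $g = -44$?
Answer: $-44$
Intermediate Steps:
$G{\left(b,I \right)} = I^{2} b^{2}$ ($G{\left(b,I \right)} = I b I b = I^{2} b^{2}$)
$96 G{\left(0,-10 \right)} + g = 96 \left(-10\right)^{2} \cdot 0^{2} - 44 = 96 \cdot 100 \cdot 0 - 44 = 96 \cdot 0 - 44 = 0 - 44 = -44$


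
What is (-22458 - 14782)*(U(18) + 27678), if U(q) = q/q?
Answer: -1030765960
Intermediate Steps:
U(q) = 1
(-22458 - 14782)*(U(18) + 27678) = (-22458 - 14782)*(1 + 27678) = -37240*27679 = -1030765960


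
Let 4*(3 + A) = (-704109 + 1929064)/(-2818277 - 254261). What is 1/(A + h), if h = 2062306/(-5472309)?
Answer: -67255509400968/233815914684511 ≈ -0.28764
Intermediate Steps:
h = -2062306/5472309 (h = 2062306*(-1/5472309) = -2062306/5472309 ≈ -0.37686)
A = -38095411/12290152 (A = -3 + ((-704109 + 1929064)/(-2818277 - 254261))/4 = -3 + (1224955/(-3072538))/4 = -3 + (1224955*(-1/3072538))/4 = -3 + (¼)*(-1224955/3072538) = -3 - 1224955/12290152 = -38095411/12290152 ≈ -3.0997)
1/(A + h) = 1/(-38095411/12290152 - 2062306/5472309) = 1/(-233815914684511/67255509400968) = -67255509400968/233815914684511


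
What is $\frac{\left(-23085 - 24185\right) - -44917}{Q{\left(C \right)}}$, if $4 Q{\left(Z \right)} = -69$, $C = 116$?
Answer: $\frac{9412}{69} \approx 136.41$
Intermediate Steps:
$Q{\left(Z \right)} = - \frac{69}{4}$ ($Q{\left(Z \right)} = \frac{1}{4} \left(-69\right) = - \frac{69}{4}$)
$\frac{\left(-23085 - 24185\right) - -44917}{Q{\left(C \right)}} = \frac{\left(-23085 - 24185\right) - -44917}{- \frac{69}{4}} = \left(\left(-23085 - 24185\right) + 44917\right) \left(- \frac{4}{69}\right) = \left(-47270 + 44917\right) \left(- \frac{4}{69}\right) = \left(-2353\right) \left(- \frac{4}{69}\right) = \frac{9412}{69}$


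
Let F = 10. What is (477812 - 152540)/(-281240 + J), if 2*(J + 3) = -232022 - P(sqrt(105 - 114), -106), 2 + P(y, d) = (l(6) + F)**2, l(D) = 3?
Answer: -650544/794675 ≈ -0.81863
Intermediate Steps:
P(y, d) = 167 (P(y, d) = -2 + (3 + 10)**2 = -2 + 13**2 = -2 + 169 = 167)
J = -232195/2 (J = -3 + (-232022 - 1*167)/2 = -3 + (-232022 - 167)/2 = -3 + (1/2)*(-232189) = -3 - 232189/2 = -232195/2 ≈ -1.1610e+5)
(477812 - 152540)/(-281240 + J) = (477812 - 152540)/(-281240 - 232195/2) = 325272/(-794675/2) = 325272*(-2/794675) = -650544/794675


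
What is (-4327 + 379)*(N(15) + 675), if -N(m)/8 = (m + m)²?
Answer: 25760700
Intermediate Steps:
N(m) = -32*m² (N(m) = -8*(m + m)² = -8*4*m² = -32*m²)
(-4327 + 379)*(N(15) + 675) = (-4327 + 379)*(-32*15² + 675) = -3948*(-32*225 + 675) = -3948*(-7200 + 675) = -3948*(-6525) = 25760700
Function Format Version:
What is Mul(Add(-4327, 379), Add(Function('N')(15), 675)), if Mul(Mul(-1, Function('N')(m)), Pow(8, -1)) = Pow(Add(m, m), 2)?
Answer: 25760700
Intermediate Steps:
Function('N')(m) = Mul(-32, Pow(m, 2)) (Function('N')(m) = Mul(-8, Pow(Add(m, m), 2)) = Mul(-8, Pow(Mul(2, m), 2)) = Mul(-8, Mul(4, Pow(m, 2))) = Mul(-32, Pow(m, 2)))
Mul(Add(-4327, 379), Add(Function('N')(15), 675)) = Mul(Add(-4327, 379), Add(Mul(-32, Pow(15, 2)), 675)) = Mul(-3948, Add(Mul(-32, 225), 675)) = Mul(-3948, Add(-7200, 675)) = Mul(-3948, -6525) = 25760700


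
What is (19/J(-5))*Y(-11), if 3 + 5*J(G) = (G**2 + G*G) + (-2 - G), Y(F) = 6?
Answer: 57/5 ≈ 11.400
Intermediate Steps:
J(G) = -1 - G/5 + 2*G**2/5 (J(G) = -3/5 + ((G**2 + G*G) + (-2 - G))/5 = -3/5 + ((G**2 + G**2) + (-2 - G))/5 = -3/5 + (2*G**2 + (-2 - G))/5 = -3/5 + (-2 - G + 2*G**2)/5 = -3/5 + (-2/5 - G/5 + 2*G**2/5) = -1 - G/5 + 2*G**2/5)
(19/J(-5))*Y(-11) = (19/(-1 - 1/5*(-5) + (2/5)*(-5)**2))*6 = (19/(-1 + 1 + (2/5)*25))*6 = (19/(-1 + 1 + 10))*6 = (19/10)*6 = 57/5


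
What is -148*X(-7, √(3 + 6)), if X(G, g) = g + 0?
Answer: -444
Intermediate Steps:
X(G, g) = g
-148*X(-7, √(3 + 6)) = -148*√(3 + 6) = -148*√9 = -148*3 = -444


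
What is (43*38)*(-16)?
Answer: -26144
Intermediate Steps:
(43*38)*(-16) = 1634*(-16) = -26144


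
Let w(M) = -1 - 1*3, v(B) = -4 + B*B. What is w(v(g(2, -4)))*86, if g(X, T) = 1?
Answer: -344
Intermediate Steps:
v(B) = -4 + B**2
w(M) = -4 (w(M) = -1 - 3 = -4)
w(v(g(2, -4)))*86 = -4*86 = -344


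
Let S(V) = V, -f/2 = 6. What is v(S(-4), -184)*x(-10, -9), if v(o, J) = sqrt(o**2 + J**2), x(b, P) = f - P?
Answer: -12*sqrt(2117) ≈ -552.13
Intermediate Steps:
f = -12 (f = -2*6 = -12)
x(b, P) = -12 - P
v(o, J) = sqrt(J**2 + o**2)
v(S(-4), -184)*x(-10, -9) = sqrt((-184)**2 + (-4)**2)*(-12 - 1*(-9)) = sqrt(33856 + 16)*(-12 + 9) = sqrt(33872)*(-3) = (4*sqrt(2117))*(-3) = -12*sqrt(2117)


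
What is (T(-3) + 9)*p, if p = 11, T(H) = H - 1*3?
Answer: 33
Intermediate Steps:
T(H) = -3 + H (T(H) = H - 3 = -3 + H)
(T(-3) + 9)*p = ((-3 - 3) + 9)*11 = (-6 + 9)*11 = 3*11 = 33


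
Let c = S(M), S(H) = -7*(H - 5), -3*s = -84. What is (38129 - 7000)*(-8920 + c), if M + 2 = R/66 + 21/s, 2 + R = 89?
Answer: -12170224969/44 ≈ -2.7660e+8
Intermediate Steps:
R = 87 (R = -2 + 89 = 87)
s = 28 (s = -1/3*(-84) = 28)
M = 3/44 (M = -2 + (87/66 + 21/28) = -2 + (87*(1/66) + 21*(1/28)) = -2 + (29/22 + 3/4) = -2 + 91/44 = 3/44 ≈ 0.068182)
S(H) = 35 - 7*H (S(H) = -7*(-5 + H) = 35 - 7*H)
c = 1519/44 (c = 35 - 7*3/44 = 35 - 21/44 = 1519/44 ≈ 34.523)
(38129 - 7000)*(-8920 + c) = (38129 - 7000)*(-8920 + 1519/44) = 31129*(-390961/44) = -12170224969/44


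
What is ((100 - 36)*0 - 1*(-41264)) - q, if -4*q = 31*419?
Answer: 178045/4 ≈ 44511.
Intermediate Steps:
q = -12989/4 (q = -31*419/4 = -¼*12989 = -12989/4 ≈ -3247.3)
((100 - 36)*0 - 1*(-41264)) - q = ((100 - 36)*0 - 1*(-41264)) - 1*(-12989/4) = (64*0 + 41264) + 12989/4 = (0 + 41264) + 12989/4 = 41264 + 12989/4 = 178045/4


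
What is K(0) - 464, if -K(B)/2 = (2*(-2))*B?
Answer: -464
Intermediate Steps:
K(B) = 8*B (K(B) = -2*2*(-2)*B = -(-8)*B = 8*B)
K(0) - 464 = 8*0 - 464 = 0 - 464 = -464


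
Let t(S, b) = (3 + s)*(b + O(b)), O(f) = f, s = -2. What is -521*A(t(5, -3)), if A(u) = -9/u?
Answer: -1563/2 ≈ -781.50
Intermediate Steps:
t(S, b) = 2*b (t(S, b) = (3 - 2)*(b + b) = 1*(2*b) = 2*b)
-521*A(t(5, -3)) = -(-4689)/(2*(-3)) = -(-4689)/(-6) = -(-4689)*(-1)/6 = -521*3/2 = -1563/2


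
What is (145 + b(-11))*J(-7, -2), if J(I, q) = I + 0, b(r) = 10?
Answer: -1085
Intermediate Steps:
J(I, q) = I
(145 + b(-11))*J(-7, -2) = (145 + 10)*(-7) = 155*(-7) = -1085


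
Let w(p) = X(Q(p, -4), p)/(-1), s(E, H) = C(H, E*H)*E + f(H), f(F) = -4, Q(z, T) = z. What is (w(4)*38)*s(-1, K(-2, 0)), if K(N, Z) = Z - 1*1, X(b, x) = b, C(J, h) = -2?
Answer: 304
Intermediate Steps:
K(N, Z) = -1 + Z (K(N, Z) = Z - 1 = -1 + Z)
s(E, H) = -4 - 2*E (s(E, H) = -2*E - 4 = -4 - 2*E)
w(p) = -p (w(p) = p/(-1) = p*(-1) = -p)
(w(4)*38)*s(-1, K(-2, 0)) = (-1*4*38)*(-4 - 2*(-1)) = (-4*38)*(-4 + 2) = -152*(-2) = 304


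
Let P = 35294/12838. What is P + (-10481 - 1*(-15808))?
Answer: 4887380/917 ≈ 5329.8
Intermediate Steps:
P = 2521/917 (P = 35294*(1/12838) = 2521/917 ≈ 2.7492)
P + (-10481 - 1*(-15808)) = 2521/917 + (-10481 - 1*(-15808)) = 2521/917 + (-10481 + 15808) = 2521/917 + 5327 = 4887380/917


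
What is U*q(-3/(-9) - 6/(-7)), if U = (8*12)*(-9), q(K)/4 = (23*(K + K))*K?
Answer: -11040000/49 ≈ -2.2531e+5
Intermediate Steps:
q(K) = 184*K² (q(K) = 4*((23*(K + K))*K) = 4*((23*(2*K))*K) = 4*((46*K)*K) = 4*(46*K²) = 184*K²)
U = -864 (U = 96*(-9) = -864)
U*q(-3/(-9) - 6/(-7)) = -158976*(-3/(-9) - 6/(-7))² = -158976*(-3*(-⅑) - 6*(-⅐))² = -158976*(⅓ + 6/7)² = -158976*(25/21)² = -158976*625/441 = -864*115000/441 = -11040000/49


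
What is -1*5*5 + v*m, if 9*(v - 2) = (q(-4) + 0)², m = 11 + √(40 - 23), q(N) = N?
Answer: 149/9 + 34*√17/9 ≈ 32.132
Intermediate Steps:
m = 11 + √17 ≈ 15.123
v = 34/9 (v = 2 + (-4 + 0)²/9 = 2 + (⅑)*(-4)² = 2 + (⅑)*16 = 2 + 16/9 = 34/9 ≈ 3.7778)
-1*5*5 + v*m = -1*5*5 + 34*(11 + √17)/9 = -5*5 + (374/9 + 34*√17/9) = -25 + (374/9 + 34*√17/9) = 149/9 + 34*√17/9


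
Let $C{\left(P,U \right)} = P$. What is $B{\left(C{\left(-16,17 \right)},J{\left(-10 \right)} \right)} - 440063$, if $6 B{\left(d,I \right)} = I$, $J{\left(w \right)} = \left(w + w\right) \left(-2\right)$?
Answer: $- \frac{1320169}{3} \approx -4.4006 \cdot 10^{5}$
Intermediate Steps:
$J{\left(w \right)} = - 4 w$ ($J{\left(w \right)} = 2 w \left(-2\right) = - 4 w$)
$B{\left(d,I \right)} = \frac{I}{6}$
$B{\left(C{\left(-16,17 \right)},J{\left(-10 \right)} \right)} - 440063 = \frac{\left(-4\right) \left(-10\right)}{6} - 440063 = \frac{1}{6} \cdot 40 - 440063 = \frac{20}{3} - 440063 = - \frac{1320169}{3}$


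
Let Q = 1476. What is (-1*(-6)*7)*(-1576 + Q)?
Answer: -4200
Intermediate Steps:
(-1*(-6)*7)*(-1576 + Q) = (-1*(-6)*7)*(-1576 + 1476) = (6*7)*(-100) = 42*(-100) = -4200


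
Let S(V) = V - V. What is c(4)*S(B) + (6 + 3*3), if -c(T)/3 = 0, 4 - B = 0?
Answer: 15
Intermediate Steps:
B = 4 (B = 4 - 1*0 = 4 + 0 = 4)
c(T) = 0 (c(T) = -3*0 = 0)
S(V) = 0
c(4)*S(B) + (6 + 3*3) = 0*0 + (6 + 3*3) = 0 + (6 + 9) = 0 + 15 = 15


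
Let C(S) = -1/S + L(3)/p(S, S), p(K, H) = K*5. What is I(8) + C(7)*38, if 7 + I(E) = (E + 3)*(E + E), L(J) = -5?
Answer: 1107/7 ≈ 158.14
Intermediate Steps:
p(K, H) = 5*K
I(E) = -7 + 2*E*(3 + E) (I(E) = -7 + (E + 3)*(E + E) = -7 + (3 + E)*(2*E) = -7 + 2*E*(3 + E))
C(S) = -2/S (C(S) = -1/S - 5*1/(5*S) = -1/S - 1/S = -2/S)
I(8) + C(7)*38 = (-7 + 2*8² + 6*8) - 2/7*38 = (-7 + 2*64 + 48) - 2*⅐*38 = (-7 + 128 + 48) - 2/7*38 = 169 - 76/7 = 1107/7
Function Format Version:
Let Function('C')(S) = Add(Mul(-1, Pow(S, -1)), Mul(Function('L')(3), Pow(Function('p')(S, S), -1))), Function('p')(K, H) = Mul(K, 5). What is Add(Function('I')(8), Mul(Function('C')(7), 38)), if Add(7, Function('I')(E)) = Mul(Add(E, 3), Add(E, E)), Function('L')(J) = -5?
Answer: Rational(1107, 7) ≈ 158.14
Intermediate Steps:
Function('p')(K, H) = Mul(5, K)
Function('I')(E) = Add(-7, Mul(2, E, Add(3, E))) (Function('I')(E) = Add(-7, Mul(Add(E, 3), Add(E, E))) = Add(-7, Mul(Add(3, E), Mul(2, E))) = Add(-7, Mul(2, E, Add(3, E))))
Function('C')(S) = Mul(-2, Pow(S, -1)) (Function('C')(S) = Add(Mul(-1, Pow(S, -1)), Mul(-5, Pow(Mul(5, S), -1))) = Add(Mul(-1, Pow(S, -1)), Mul(-5, Mul(Rational(1, 5), Pow(S, -1)))) = Add(Mul(-1, Pow(S, -1)), Mul(-1, Pow(S, -1))) = Mul(-2, Pow(S, -1)))
Add(Function('I')(8), Mul(Function('C')(7), 38)) = Add(Add(-7, Mul(2, Pow(8, 2)), Mul(6, 8)), Mul(Mul(-2, Pow(7, -1)), 38)) = Add(Add(-7, Mul(2, 64), 48), Mul(Mul(-2, Rational(1, 7)), 38)) = Add(Add(-7, 128, 48), Mul(Rational(-2, 7), 38)) = Add(169, Rational(-76, 7)) = Rational(1107, 7)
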